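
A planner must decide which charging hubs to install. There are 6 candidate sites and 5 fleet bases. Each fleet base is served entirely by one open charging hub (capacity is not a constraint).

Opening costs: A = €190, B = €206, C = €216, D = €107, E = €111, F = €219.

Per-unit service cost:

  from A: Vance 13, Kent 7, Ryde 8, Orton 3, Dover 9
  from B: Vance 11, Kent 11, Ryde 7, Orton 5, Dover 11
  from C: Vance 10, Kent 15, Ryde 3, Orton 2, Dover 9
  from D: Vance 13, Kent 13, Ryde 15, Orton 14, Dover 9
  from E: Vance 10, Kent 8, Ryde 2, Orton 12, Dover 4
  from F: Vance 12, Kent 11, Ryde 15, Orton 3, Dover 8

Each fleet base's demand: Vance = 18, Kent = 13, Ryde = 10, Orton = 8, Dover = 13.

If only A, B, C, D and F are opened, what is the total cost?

Total cost: 1359

Each fleet base is assigned to its cheapest site among the open ones.
{A, B, C, D, F}: Vance→C 10·18=180, Kent→A 7·13=91, Ryde→C 3·10=30, Orton→C 2·8=16, Dover→F 8·13=104. Service 421; fixed 938; total 1359.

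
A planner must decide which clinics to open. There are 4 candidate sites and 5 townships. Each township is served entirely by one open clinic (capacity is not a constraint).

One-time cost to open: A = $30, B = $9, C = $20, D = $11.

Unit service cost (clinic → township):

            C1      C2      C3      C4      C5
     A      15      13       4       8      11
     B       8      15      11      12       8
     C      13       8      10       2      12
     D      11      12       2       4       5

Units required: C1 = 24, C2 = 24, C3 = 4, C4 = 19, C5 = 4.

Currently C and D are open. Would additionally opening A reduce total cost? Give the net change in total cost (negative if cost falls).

No — net change +30 (cost rises by 30).

Current service cost with {C, D}: 522.
Adding A: each township re-picks its cheapest; new service cost 522, saving 0.
Extra fixed cost: 30. Net change = 30 − 0 = 30.
(Totals: 553 → 583.)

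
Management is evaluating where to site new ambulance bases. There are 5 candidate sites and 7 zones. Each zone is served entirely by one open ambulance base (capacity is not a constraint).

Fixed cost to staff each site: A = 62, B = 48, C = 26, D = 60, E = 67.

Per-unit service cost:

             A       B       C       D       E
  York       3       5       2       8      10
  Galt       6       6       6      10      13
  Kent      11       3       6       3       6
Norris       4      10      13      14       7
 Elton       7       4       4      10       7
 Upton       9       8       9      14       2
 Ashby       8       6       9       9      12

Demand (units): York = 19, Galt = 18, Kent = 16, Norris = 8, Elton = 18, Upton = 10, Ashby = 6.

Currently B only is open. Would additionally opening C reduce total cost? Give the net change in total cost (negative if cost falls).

Yes — net change −31 (cost falls by 31).

Current service cost with {B}: 519.
Adding C: each zone re-picks its cheapest; new service cost 462, saving 57.
Extra fixed cost: 26. Net change = 26 − 57 = -31.
(Totals: 567 → 536.)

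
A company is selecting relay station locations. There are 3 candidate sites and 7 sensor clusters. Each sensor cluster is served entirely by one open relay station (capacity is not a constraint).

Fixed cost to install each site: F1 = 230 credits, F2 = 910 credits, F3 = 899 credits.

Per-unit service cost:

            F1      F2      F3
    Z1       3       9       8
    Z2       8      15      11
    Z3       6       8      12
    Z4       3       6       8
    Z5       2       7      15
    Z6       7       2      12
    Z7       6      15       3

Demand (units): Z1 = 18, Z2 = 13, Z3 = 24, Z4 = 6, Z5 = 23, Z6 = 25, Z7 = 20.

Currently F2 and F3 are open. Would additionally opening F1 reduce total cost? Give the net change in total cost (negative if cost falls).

Current service cost with {F2, F3}: 786.
Adding F1: each sensor cluster re-picks its cheapest; new service cost 476, saving 310.
Extra fixed cost: 230. Net change = 230 − 310 = -80.
(Totals: 2595 → 2515.)

Yes — net change −80 (cost falls by 80).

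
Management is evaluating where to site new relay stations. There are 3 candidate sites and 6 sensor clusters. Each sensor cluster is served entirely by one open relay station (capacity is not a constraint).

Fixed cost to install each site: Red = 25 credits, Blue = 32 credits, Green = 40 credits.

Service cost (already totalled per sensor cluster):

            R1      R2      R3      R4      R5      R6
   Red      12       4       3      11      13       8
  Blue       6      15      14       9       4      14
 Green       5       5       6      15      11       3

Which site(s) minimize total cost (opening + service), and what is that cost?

Open Red only; minimum total cost 76.

For any fixed open set, each sensor cluster goes to its cheapest open site; total = fixed + service.
{Red}: R1→Red 12, R2→Red 4, R3→Red 3, R4→Red 11, R5→Red 13, R6→Red 8. Service 51; fixed 25; total 76.
{Green}: service 45 + fixed 40 = 85
{Red, Blue}: R1→Blue 6, R2→Red 4, R3→Red 3, R4→Blue 9, R5→Blue 4, R6→Red 8. Service 34; fixed 57; total 91.
{Red, Blue, Green}: R1→Green 5, R2→Red 4, R3→Red 3, R4→Blue 9, R5→Blue 4, R6→Green 3. Service 28; fixed 97; total 125.
No other subset beats 76.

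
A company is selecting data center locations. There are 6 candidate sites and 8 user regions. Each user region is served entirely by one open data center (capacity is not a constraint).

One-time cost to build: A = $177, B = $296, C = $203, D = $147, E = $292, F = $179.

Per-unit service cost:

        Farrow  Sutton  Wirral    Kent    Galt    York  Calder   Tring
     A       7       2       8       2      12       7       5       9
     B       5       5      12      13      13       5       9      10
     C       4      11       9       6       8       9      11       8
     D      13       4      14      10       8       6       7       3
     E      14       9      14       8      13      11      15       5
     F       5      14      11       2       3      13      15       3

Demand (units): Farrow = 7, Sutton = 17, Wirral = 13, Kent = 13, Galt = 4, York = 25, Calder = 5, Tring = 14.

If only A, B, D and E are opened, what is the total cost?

Total cost: 1335

Each user region is assigned to its cheapest site among the open ones.
{A, B, D, E}: Farrow→B 5·7=35, Sutton→A 2·17=34, Wirral→A 8·13=104, Kent→A 2·13=26, Galt→D 8·4=32, York→B 5·25=125, Calder→A 5·5=25, Tring→D 3·14=42. Service 423; fixed 912; total 1335.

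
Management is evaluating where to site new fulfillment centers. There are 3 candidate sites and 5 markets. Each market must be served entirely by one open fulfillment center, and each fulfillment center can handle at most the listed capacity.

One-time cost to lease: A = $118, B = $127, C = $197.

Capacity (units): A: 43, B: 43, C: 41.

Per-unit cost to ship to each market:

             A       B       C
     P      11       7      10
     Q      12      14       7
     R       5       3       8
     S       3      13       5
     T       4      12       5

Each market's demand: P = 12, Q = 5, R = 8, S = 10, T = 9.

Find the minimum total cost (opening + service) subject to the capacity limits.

Minimum total cost: 479

Open {A, B}: P→B 7·12=84, Q→A 12·5=60, R→B 3·8=24, S→A 3·10=30, T→A 4·9=36.
Loads: A carries 24/43, B carries 20/43. Service 234; fixed 245; total 479.
Next best feasible plan costs 489.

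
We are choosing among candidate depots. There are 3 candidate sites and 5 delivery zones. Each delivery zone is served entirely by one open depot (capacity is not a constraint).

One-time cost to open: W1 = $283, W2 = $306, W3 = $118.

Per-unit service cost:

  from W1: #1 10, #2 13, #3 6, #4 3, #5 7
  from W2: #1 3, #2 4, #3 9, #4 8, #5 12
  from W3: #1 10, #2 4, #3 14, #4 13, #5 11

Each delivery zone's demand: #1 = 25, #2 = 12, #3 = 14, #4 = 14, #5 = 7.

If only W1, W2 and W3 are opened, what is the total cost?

Total cost: 1005

Each delivery zone is assigned to its cheapest site among the open ones.
{W1, W2, W3}: #1→W2 3·25=75, #2→W2 4·12=48, #3→W1 6·14=84, #4→W1 3·14=42, #5→W1 7·7=49. Service 298; fixed 707; total 1005.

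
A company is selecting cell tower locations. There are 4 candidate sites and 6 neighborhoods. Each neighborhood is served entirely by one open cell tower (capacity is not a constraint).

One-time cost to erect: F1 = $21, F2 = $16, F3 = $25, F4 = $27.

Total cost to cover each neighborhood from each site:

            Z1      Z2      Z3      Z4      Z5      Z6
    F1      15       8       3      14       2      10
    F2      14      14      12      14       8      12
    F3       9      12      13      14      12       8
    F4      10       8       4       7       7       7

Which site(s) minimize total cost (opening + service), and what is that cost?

For any fixed open set, each neighborhood goes to its cheapest open site; total = fixed + service.
{F4}: Z1→F4 10, Z2→F4 8, Z3→F4 4, Z4→F4 7, Z5→F4 7, Z6→F4 7. Service 43; fixed 27; total 70.
{F1}: service 52 + fixed 21 = 73
{F1, F4}: Z1→F4 10, Z2→F1 8, Z3→F1 3, Z4→F4 7, Z5→F1 2, Z6→F4 7. Service 37; fixed 48; total 85.
{F1, F2, F3, F4}: service 36 + fixed 89 = 125
No other subset beats 70.

Open F4 only; minimum total cost 70.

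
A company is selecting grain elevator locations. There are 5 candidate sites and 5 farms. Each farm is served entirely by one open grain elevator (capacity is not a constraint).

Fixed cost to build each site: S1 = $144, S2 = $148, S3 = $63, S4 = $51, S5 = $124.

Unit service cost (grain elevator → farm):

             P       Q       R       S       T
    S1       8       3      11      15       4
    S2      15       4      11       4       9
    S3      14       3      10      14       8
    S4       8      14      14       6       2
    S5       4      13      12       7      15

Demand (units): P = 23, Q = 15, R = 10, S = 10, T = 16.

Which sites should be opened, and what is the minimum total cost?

For any fixed open set, each farm goes to its cheapest open site; total = fixed + service.
{S3, S4}: P→S4 8·23=184, Q→S3 3·15=45, R→S3 10·10=100, S→S4 6·10=60, T→S4 2·16=32. Service 421; fixed 114; total 535.
{S3, S4, S5}: P→S5 4·23=92, Q→S3 3·15=45, R→S3 10·10=100, S→S4 6·10=60, T→S4 2·16=32. Service 329; fixed 238; total 567.
{S3, S5}: P→S5 4·23=92, Q→S3 3·15=45, R→S3 10·10=100, S→S5 7·10=70, T→S3 8·16=128. Service 435; fixed 187; total 622.
{S1, S2, S3, S4, S5}: P→S5 4·23=92, Q→S1 3·15=45, R→S3 10·10=100, S→S2 4·10=40, T→S4 2·16=32. Service 309; fixed 530; total 839.
No other subset beats 535.

Open S3 and S4; minimum total cost 535.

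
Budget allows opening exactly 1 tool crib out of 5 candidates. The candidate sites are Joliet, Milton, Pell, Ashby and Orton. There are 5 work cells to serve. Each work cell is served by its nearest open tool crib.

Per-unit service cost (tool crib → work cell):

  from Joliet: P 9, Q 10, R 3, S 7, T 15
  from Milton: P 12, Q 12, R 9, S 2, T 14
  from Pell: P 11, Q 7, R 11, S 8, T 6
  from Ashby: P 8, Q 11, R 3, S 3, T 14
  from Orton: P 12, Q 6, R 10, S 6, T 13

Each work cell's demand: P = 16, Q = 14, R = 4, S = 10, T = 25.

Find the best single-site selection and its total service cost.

With exactly 1 open, each work cell uses its cheapest among the chosen.
{Pell}: P→Pell 11·16=176, Q→Pell 7·14=98, R→Pell 11·4=44, S→Pell 8·10=80, T→Pell 6·25=150. Service cost 548.
{Ashby}: service cost 674
{Orton}: service cost 701
Among all 5 size-1 choices, {Pell} is lowest.

Choose Pell only; total service cost 548.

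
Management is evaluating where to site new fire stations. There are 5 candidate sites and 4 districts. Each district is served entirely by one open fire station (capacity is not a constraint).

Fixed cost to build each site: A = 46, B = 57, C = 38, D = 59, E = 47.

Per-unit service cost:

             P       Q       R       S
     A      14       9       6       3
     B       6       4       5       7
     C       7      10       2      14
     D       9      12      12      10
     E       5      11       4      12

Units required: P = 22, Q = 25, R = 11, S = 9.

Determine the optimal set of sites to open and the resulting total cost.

Open B only; minimum total cost 407.

For any fixed open set, each district goes to its cheapest open site; total = fixed + service.
{B}: P→B 6·22=132, Q→B 4·25=100, R→B 5·11=55, S→B 7·9=63. Service 350; fixed 57; total 407.
{B, C}: P→B 6·22=132, Q→B 4·25=100, R→C 2·11=22, S→B 7·9=63. Service 317; fixed 95; total 412.
{A, B}: P→B 6·22=132, Q→B 4·25=100, R→B 5·11=55, S→A 3·9=27. Service 314; fixed 103; total 417.
{A, B, C, D, E}: service 259 + fixed 247 = 506
No other subset beats 407.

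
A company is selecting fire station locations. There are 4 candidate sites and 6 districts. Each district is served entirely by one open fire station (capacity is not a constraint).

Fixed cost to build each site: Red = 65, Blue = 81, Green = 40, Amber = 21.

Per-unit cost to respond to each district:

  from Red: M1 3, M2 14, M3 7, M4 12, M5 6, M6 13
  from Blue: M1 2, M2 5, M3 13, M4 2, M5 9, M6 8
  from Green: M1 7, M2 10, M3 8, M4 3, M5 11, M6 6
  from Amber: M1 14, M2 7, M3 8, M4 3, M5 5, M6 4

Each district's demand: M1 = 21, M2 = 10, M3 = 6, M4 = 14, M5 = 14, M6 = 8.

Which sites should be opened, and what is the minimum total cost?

For any fixed open set, each district goes to its cheapest open site; total = fixed + service.
{Blue, Amber}: M1→Blue 2·21=42, M2→Blue 5·10=50, M3→Amber 8·6=48, M4→Blue 2·14=28, M5→Amber 5·14=70, M6→Amber 4·8=32. Service 270; fixed 102; total 372.
{Red, Amber}: service 319 + fixed 86 = 405
{Blue, Green, Amber}: service 270 + fixed 142 = 412
{Red, Blue, Green, Amber}: M1→Blue 2·21=42, M2→Blue 5·10=50, M3→Red 7·6=42, M4→Blue 2·14=28, M5→Amber 5·14=70, M6→Amber 4·8=32. Service 264; fixed 207; total 471.
No other subset beats 372.

Open Blue and Amber; minimum total cost 372.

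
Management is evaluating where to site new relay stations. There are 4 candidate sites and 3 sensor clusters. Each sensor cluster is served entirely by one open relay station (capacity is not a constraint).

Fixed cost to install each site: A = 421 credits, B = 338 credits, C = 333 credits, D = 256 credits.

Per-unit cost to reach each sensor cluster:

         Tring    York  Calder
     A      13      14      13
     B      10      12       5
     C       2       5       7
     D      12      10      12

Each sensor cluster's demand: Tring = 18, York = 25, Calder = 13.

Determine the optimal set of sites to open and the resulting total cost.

Open C only; minimum total cost 585.

For any fixed open set, each sensor cluster goes to its cheapest open site; total = fixed + service.
{C}: Tring→C 2·18=36, York→C 5·25=125, Calder→C 7·13=91. Service 252; fixed 333; total 585.
{C, D}: service 252 + fixed 589 = 841
{D}: Tring→D 12·18=216, York→D 10·25=250, Calder→D 12·13=156. Service 622; fixed 256; total 878.
{A, B, C, D}: Tring→C 2·18=36, York→C 5·25=125, Calder→B 5·13=65. Service 226; fixed 1348; total 1574.
No other subset beats 585.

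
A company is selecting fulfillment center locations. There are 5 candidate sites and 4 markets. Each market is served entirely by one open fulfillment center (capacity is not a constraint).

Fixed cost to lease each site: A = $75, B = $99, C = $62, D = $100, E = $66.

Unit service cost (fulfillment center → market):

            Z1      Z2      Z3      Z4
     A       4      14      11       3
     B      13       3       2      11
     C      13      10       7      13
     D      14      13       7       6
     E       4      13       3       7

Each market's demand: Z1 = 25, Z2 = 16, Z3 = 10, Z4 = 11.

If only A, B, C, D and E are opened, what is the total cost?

Each market is assigned to its cheapest site among the open ones.
{A, B, C, D, E}: Z1→A 4·25=100, Z2→B 3·16=48, Z3→B 2·10=20, Z4→A 3·11=33. Service 201; fixed 402; total 603.

Total cost: 603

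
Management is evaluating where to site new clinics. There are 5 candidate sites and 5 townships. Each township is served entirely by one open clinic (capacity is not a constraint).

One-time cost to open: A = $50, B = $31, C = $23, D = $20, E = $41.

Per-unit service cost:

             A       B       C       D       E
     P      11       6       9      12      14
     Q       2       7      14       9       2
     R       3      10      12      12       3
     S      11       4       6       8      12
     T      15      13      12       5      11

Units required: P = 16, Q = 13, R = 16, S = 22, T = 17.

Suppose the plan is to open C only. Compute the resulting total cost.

Each township is assigned to its cheapest site among the open ones.
{C}: P→C 9·16=144, Q→C 14·13=182, R→C 12·16=192, S→C 6·22=132, T→C 12·17=204. Service 854; fixed 23; total 877.

Total cost: 877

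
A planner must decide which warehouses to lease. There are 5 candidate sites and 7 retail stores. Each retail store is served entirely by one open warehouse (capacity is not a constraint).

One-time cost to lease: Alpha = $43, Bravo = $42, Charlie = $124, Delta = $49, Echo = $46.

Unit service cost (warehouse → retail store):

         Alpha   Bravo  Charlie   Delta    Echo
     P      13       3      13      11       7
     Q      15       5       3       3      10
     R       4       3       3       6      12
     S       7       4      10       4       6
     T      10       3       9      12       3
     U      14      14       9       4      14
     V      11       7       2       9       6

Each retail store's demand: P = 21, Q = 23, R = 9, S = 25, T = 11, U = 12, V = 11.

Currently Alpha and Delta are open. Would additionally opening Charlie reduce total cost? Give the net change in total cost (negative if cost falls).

Current service cost with {Alpha, Delta}: 693.
Adding Charlie: each retail store re-picks its cheapest; new service cost 596, saving 97.
Extra fixed cost: 124. Net change = 124 − 97 = 27.
(Totals: 785 → 812.)

No — net change +27 (cost rises by 27).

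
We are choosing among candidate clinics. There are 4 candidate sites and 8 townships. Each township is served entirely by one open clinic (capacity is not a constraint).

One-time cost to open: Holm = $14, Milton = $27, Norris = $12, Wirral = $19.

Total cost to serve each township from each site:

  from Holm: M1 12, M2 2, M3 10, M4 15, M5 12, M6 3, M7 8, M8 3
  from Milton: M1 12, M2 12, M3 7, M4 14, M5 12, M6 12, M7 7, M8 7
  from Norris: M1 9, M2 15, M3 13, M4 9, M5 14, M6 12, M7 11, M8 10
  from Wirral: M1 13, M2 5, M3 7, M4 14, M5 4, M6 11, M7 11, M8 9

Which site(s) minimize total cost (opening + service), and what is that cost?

For any fixed open set, each township goes to its cheapest open site; total = fixed + service.
{Holm}: M1→Holm 12, M2→Holm 2, M3→Holm 10, M4→Holm 15, M5→Holm 12, M6→Holm 3, M7→Holm 8, M8→Holm 3. Service 65; fixed 14; total 79.
{Holm, Norris}: service 56 + fixed 26 = 82
{Holm, Wirral}: service 53 + fixed 33 = 86
{Holm, Milton, Norris, Wirral}: service 44 + fixed 72 = 116
No other subset beats 79.

Open Holm only; minimum total cost 79.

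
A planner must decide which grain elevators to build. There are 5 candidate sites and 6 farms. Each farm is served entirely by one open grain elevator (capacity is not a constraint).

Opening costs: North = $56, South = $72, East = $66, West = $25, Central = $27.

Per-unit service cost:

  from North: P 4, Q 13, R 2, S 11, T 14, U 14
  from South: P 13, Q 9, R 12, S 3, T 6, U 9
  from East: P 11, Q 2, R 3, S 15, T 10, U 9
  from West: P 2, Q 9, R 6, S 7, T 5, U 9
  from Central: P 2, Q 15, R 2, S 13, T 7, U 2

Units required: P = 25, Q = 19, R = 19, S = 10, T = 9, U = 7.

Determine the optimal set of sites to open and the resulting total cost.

Open East, West and Central; minimum total cost 373.

For any fixed open set, each farm goes to its cheapest open site; total = fixed + service.
{East, West, Central}: P→West 2·25=50, Q→East 2·19=38, R→Central 2·19=38, S→West 7·10=70, T→West 5·9=45, U→Central 2·7=14. Service 255; fixed 118; total 373.
{South, East, Central}: P→Central 2·25=50, Q→East 2·19=38, R→Central 2·19=38, S→South 3·10=30, T→South 6·9=54, U→Central 2·7=14. Service 224; fixed 165; total 389.
{South, East, West, Central}: P→West 2·25=50, Q→East 2·19=38, R→Central 2·19=38, S→South 3·10=30, T→West 5·9=45, U→Central 2·7=14. Service 215; fixed 190; total 405.
{North, South, East, West, Central}: P→West 2·25=50, Q→East 2·19=38, R→North 2·19=38, S→South 3·10=30, T→West 5·9=45, U→Central 2·7=14. Service 215; fixed 246; total 461.
No other subset beats 373.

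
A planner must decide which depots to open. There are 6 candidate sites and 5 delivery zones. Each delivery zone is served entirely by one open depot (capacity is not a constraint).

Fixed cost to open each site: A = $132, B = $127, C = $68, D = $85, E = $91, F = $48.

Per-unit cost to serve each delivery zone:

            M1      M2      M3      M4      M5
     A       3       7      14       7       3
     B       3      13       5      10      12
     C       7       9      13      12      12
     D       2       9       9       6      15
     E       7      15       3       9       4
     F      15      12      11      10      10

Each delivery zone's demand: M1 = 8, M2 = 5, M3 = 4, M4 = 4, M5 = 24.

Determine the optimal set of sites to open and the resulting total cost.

Open A only; minimum total cost 347.

For any fixed open set, each delivery zone goes to its cheapest open site; total = fixed + service.
{A}: M1→A 3·8=24, M2→A 7·5=35, M3→A 14·4=56, M4→A 7·4=28, M5→A 3·24=72. Service 215; fixed 132; total 347.
{E}: service 275 + fixed 91 = 366
{D, E}: service 193 + fixed 176 = 369
{A, B, C, D, E, F}: service 159 + fixed 551 = 710
No other subset beats 347.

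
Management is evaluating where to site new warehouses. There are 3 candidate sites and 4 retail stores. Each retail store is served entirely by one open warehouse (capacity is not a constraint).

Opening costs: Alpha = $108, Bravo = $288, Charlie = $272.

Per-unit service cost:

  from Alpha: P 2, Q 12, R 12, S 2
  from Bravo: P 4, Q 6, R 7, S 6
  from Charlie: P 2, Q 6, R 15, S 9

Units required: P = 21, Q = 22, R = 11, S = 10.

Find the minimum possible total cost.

For any fixed open set, each retail store goes to its cheapest open site; total = fixed + service.
{Alpha}: P→Alpha 2·21=42, Q→Alpha 12·22=264, R→Alpha 12·11=132, S→Alpha 2·10=20. Service 458; fixed 108; total 566.
{Bravo}: P→Bravo 4·21=84, Q→Bravo 6·22=132, R→Bravo 7·11=77, S→Bravo 6·10=60. Service 353; fixed 288; total 641.
{Alpha, Bravo}: P→Alpha 2·21=42, Q→Bravo 6·22=132, R→Bravo 7·11=77, S→Alpha 2·10=20. Service 271; fixed 396; total 667.
{Alpha, Bravo, Charlie}: P→Alpha 2·21=42, Q→Bravo 6·22=132, R→Bravo 7·11=77, S→Alpha 2·10=20. Service 271; fixed 668; total 939.
No other subset beats 566.

Minimum total cost: 566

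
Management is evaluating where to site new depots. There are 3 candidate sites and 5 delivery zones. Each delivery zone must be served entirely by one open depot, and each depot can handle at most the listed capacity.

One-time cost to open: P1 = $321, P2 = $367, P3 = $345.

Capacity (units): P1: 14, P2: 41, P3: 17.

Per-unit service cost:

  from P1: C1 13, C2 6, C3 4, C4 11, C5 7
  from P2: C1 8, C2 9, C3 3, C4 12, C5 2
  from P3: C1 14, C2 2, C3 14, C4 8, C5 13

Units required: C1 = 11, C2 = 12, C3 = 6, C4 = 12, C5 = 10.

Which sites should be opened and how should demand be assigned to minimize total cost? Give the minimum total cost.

Open {P2, P3}: C1→P2 8·11=88, C2→P3 2·12=24, C3→P2 3·6=18, C4→P2 12·12=144, C5→P2 2·10=20.
Loads: P2 carries 39/41, P3 carries 12/17. Service 294; fixed 712; total 1006.
Next best feasible plan costs 1030.

Minimum total cost: 1006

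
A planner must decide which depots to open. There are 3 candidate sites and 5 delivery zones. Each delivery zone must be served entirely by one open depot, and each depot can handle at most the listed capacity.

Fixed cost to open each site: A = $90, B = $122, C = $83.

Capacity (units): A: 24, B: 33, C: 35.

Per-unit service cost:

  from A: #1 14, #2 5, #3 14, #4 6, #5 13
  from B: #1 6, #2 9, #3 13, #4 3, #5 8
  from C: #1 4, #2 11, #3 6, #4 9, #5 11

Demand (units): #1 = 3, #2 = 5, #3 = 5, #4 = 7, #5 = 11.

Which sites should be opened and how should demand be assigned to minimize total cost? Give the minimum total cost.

Open {B}: #1→B 6·3=18, #2→B 9·5=45, #3→B 13·5=65, #4→B 3·7=21, #5→B 8·11=88.
Loads: B carries 31/33. Service 237; fixed 122; total 359.
Next best feasible plan costs 364.

Minimum total cost: 359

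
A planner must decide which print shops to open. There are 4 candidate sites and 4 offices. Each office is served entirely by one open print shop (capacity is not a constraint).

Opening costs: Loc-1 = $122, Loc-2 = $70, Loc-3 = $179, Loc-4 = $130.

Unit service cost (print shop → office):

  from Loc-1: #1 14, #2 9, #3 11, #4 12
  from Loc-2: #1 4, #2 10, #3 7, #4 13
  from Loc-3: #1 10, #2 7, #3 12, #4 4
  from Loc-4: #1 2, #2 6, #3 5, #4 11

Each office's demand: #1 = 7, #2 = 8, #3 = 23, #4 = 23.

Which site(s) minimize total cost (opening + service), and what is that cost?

For any fixed open set, each office goes to its cheapest open site; total = fixed + service.
{Loc-4}: #1→Loc-4 2·7=14, #2→Loc-4 6·8=48, #3→Loc-4 5·23=115, #4→Loc-4 11·23=253. Service 430; fixed 130; total 560.
{Loc-3, Loc-4}: service 269 + fixed 309 = 578
{Loc-2, Loc-3}: service 337 + fixed 249 = 586
{Loc-1, Loc-2, Loc-3, Loc-4}: service 269 + fixed 501 = 770
No other subset beats 560.

Open Loc-4 only; minimum total cost 560.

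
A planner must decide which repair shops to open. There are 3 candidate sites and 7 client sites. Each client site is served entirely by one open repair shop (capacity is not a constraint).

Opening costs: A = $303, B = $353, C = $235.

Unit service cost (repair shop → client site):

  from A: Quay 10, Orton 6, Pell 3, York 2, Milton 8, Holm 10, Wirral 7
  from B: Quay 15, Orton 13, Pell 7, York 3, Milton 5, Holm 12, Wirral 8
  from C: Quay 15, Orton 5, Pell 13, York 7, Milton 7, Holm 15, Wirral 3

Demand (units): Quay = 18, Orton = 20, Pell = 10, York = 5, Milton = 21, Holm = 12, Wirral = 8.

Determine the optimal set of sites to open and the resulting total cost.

Open A only; minimum total cost 987.

For any fixed open set, each client site goes to its cheapest open site; total = fixed + service.
{A}: Quay→A 10·18=180, Orton→A 6·20=120, Pell→A 3·10=30, York→A 2·5=10, Milton→A 8·21=168, Holm→A 10·12=120, Wirral→A 7·8=56. Service 684; fixed 303; total 987.
{C}: Quay→C 15·18=270, Orton→C 5·20=100, Pell→C 13·10=130, York→C 7·5=35, Milton→C 7·21=147, Holm→C 15·12=180, Wirral→C 3·8=24. Service 886; fixed 235; total 1121.
{A, C}: service 611 + fixed 538 = 1149
{A, B, C}: service 569 + fixed 891 = 1460
(All 7 nonempty subsets were checked; A only is lowest.)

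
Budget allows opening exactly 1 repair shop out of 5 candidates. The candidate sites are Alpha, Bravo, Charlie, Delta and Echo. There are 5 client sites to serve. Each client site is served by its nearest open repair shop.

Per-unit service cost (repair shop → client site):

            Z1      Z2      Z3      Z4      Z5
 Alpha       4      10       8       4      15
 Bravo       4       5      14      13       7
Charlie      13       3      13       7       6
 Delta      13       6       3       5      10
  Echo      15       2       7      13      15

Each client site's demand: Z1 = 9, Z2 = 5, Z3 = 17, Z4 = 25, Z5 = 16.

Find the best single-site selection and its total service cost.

With exactly 1 open, each client site uses its cheapest among the chosen.
{Delta}: Z1→Delta 13·9=117, Z2→Delta 6·5=30, Z3→Delta 3·17=51, Z4→Delta 5·25=125, Z5→Delta 10·16=160. Service cost 483.
{Alpha}: service cost 562
{Charlie}: service cost 624
Among all 5 size-1 choices, {Delta} is lowest.

Choose Delta only; total service cost 483.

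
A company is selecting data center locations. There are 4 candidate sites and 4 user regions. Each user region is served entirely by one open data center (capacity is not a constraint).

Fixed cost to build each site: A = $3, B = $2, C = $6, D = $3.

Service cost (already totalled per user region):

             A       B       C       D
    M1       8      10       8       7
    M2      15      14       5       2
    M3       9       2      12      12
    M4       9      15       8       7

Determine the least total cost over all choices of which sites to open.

For any fixed open set, each user region goes to its cheapest open site; total = fixed + service.
{B, D}: M1→D 7, M2→D 2, M3→B 2, M4→D 7. Service 18; fixed 5; total 23.
{A, B, D}: service 18 + fixed 8 = 26
{B, C, D}: service 18 + fixed 11 = 29
{A, B, C, D}: M1→D 7, M2→D 2, M3→B 2, M4→D 7. Service 18; fixed 14; total 32.
(All 15 nonempty subsets were checked; B and D is lowest.)

Minimum total cost: 23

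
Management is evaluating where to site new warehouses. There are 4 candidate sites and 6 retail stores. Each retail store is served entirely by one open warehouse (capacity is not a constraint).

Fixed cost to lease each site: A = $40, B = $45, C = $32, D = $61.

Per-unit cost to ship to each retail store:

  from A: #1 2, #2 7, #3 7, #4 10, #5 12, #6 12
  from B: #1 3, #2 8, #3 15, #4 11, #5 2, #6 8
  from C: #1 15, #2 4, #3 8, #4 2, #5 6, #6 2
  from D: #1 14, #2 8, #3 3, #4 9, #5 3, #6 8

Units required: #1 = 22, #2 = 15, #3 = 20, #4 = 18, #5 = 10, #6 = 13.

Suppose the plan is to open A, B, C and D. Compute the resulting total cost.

Total cost: 424

Each retail store is assigned to its cheapest site among the open ones.
{A, B, C, D}: #1→A 2·22=44, #2→C 4·15=60, #3→D 3·20=60, #4→C 2·18=36, #5→B 2·10=20, #6→C 2·13=26. Service 246; fixed 178; total 424.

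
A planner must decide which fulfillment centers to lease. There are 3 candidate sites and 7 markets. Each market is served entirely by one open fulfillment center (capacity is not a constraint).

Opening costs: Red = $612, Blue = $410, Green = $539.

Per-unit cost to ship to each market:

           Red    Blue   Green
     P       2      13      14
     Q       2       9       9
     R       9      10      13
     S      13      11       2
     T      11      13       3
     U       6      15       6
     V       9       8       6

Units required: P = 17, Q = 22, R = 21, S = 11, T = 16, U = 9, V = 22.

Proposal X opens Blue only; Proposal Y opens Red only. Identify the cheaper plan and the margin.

Proposal X: {Blue}: P→Blue 13·17=221, Q→Blue 9·22=198, R→Blue 10·21=210, S→Blue 11·11=121, T→Blue 13·16=208, U→Blue 15·9=135, V→Blue 8·22=176. Service 1269; fixed 410; total 1679.
Proposal Y: {Red}: P→Red 2·17=34, Q→Red 2·22=44, R→Red 9·21=189, S→Red 13·11=143, T→Red 11·16=176, U→Red 6·9=54, V→Red 9·22=198. Service 838; fixed 612; total 1450.
Difference: |1679 − 1450| = 229.

Proposal Y is cheaper by 229.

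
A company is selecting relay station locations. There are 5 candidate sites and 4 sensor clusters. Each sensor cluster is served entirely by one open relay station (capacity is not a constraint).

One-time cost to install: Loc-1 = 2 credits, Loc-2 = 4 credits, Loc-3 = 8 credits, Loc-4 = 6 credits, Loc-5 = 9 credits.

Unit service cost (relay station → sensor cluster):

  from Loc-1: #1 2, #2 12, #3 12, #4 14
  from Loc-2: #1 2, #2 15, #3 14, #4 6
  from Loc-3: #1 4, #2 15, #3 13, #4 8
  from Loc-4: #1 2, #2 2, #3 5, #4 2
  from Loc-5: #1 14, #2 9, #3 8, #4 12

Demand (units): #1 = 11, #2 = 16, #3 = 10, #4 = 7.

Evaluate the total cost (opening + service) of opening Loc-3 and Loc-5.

Each sensor cluster is assigned to its cheapest site among the open ones.
{Loc-3, Loc-5}: #1→Loc-3 4·11=44, #2→Loc-5 9·16=144, #3→Loc-5 8·10=80, #4→Loc-3 8·7=56. Service 324; fixed 17; total 341.

Total cost: 341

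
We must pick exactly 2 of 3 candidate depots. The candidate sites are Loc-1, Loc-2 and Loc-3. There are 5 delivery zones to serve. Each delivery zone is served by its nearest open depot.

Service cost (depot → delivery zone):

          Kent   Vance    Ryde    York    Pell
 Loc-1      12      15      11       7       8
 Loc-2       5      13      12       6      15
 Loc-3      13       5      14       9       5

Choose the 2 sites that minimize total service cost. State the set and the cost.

Choose Loc-2 and Loc-3; total service cost 33.

With exactly 2 open, each delivery zone uses its cheapest among the chosen.
{Loc-2, Loc-3}: Kent→Loc-2 5, Vance→Loc-3 5, Ryde→Loc-2 12, York→Loc-2 6, Pell→Loc-3 5. Service cost 33.
{Loc-1, Loc-3}: service cost 40
{Loc-1, Loc-2}: service cost 43
Among all 3 size-2 choices, {Loc-2, Loc-3} is lowest.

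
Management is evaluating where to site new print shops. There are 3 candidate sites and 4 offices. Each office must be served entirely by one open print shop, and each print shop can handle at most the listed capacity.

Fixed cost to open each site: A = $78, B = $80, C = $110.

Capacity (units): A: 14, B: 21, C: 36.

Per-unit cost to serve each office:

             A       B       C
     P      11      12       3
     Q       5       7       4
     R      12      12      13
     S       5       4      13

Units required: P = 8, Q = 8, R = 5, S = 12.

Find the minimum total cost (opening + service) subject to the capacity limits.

Minimum total cost: 354

Open {B, C}: P→C 3·8=24, Q→C 4·8=32, R→B 12·5=60, S→B 4·12=48.
Loads: B carries 17/21, C carries 16/36. Service 164; fixed 190; total 354.
Next best feasible plan costs 359.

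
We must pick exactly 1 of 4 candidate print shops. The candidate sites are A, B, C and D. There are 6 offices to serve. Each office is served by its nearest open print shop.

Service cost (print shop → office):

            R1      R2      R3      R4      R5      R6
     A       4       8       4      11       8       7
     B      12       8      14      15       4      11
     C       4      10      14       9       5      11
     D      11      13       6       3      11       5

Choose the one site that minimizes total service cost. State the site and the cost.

Choose A only; total service cost 42.

With exactly 1 open, each office uses its cheapest among the chosen.
{A}: R1→A 4, R2→A 8, R3→A 4, R4→A 11, R5→A 8, R6→A 7. Service cost 42.
{D}: service cost 49
{C}: service cost 53
Among all 4 size-1 choices, {A} is lowest.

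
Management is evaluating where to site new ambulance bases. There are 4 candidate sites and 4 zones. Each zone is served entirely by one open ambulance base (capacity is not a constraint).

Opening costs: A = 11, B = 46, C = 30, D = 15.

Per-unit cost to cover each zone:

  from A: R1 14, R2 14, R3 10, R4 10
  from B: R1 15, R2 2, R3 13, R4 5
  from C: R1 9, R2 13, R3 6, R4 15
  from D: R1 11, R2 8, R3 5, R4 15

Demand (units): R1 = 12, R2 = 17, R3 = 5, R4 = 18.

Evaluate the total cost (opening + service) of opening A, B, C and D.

Total cost: 359

Each zone is assigned to its cheapest site among the open ones.
{A, B, C, D}: R1→C 9·12=108, R2→B 2·17=34, R3→D 5·5=25, R4→B 5·18=90. Service 257; fixed 102; total 359.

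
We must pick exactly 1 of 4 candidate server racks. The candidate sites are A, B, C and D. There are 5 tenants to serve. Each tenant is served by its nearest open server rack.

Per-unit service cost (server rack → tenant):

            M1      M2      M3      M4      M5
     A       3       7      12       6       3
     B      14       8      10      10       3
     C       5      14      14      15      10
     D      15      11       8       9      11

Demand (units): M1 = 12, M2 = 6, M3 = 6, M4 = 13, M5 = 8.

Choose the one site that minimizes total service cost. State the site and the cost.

With exactly 1 open, each tenant uses its cheapest among the chosen.
{A}: M1→A 3·12=36, M2→A 7·6=42, M3→A 12·6=72, M4→A 6·13=78, M5→A 3·8=24. Service cost 252.
{B}: service cost 430
{D}: service cost 499
Among all 4 size-1 choices, {A} is lowest.

Choose A only; total service cost 252.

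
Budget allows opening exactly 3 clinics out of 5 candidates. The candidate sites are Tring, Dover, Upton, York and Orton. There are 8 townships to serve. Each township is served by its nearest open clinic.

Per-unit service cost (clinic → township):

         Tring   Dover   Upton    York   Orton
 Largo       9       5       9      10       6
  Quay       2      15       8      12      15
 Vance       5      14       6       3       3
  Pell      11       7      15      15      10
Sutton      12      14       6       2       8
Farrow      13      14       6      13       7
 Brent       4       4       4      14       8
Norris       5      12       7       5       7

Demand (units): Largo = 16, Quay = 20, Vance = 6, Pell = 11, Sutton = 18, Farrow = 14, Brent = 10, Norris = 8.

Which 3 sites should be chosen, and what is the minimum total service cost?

Choose Tring, York and Orton; total service cost 478.

With exactly 3 open, each township uses its cheapest among the chosen.
{Tring, York, Orton}: Largo→Orton 6·16=96, Quay→Tring 2·20=40, Vance→York 3·6=18, Pell→Orton 10·11=110, Sutton→York 2·18=36, Farrow→Orton 7·14=98, Brent→Tring 4·10=40, Norris→Tring 5·8=40. Service cost 478.
{Tring, Dover, Upton}: service cost 499
{Tring, Dover, York}: service cost 513
Among all 10 size-3 choices, {Tring, York, Orton} is lowest.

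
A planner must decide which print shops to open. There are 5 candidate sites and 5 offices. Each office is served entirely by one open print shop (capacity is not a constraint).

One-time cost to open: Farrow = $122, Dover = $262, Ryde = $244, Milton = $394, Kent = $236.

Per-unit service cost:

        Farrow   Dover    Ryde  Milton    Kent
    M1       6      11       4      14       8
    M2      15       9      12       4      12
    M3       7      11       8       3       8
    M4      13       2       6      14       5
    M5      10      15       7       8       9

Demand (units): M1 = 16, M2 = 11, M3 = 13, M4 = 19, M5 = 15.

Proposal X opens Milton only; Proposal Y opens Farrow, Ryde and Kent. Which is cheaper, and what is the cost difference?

Proposal X: {Milton}: M1→Milton 14·16=224, M2→Milton 4·11=44, M3→Milton 3·13=39, M4→Milton 14·19=266, M5→Milton 8·15=120. Service 693; fixed 394; total 1087.
Proposal Y: {Farrow, Ryde, Kent}: M1→Ryde 4·16=64, M2→Ryde 12·11=132, M3→Farrow 7·13=91, M4→Kent 5·19=95, M5→Ryde 7·15=105. Service 487; fixed 602; total 1089.
Difference: |1087 − 1089| = 2.

Proposal X is cheaper by 2.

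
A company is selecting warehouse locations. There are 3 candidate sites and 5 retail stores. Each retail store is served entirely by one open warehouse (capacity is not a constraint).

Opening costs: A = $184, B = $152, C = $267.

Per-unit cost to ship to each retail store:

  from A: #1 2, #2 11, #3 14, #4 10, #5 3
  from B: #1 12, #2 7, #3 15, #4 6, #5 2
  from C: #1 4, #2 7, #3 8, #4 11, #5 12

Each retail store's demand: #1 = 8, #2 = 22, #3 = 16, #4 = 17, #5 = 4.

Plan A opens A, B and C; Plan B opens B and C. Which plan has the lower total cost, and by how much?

Plan B is cheaper by 168.

Plan A: {A, B, C}: #1→A 2·8=16, #2→B 7·22=154, #3→C 8·16=128, #4→B 6·17=102, #5→B 2·4=8. Service 408; fixed 603; total 1011.
Plan B: {B, C}: #1→C 4·8=32, #2→B 7·22=154, #3→C 8·16=128, #4→B 6·17=102, #5→B 2·4=8. Service 424; fixed 419; total 843.
Difference: |1011 − 843| = 168.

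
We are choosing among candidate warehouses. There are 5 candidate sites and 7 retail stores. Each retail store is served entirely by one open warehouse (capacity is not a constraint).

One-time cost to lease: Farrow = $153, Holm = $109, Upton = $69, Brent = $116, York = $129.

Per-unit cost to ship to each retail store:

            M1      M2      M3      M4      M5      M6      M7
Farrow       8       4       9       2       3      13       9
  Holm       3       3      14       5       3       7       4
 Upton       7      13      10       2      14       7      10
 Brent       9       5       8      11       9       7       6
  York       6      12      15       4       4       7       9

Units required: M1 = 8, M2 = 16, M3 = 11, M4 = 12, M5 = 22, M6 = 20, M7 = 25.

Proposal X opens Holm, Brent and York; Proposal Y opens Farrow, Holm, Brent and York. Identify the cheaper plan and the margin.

Proposal X is cheaper by 129.

Proposal X: {Holm, Brent, York}: M1→Holm 3·8=24, M2→Holm 3·16=48, M3→Brent 8·11=88, M4→York 4·12=48, M5→Holm 3·22=66, M6→Holm 7·20=140, M7→Holm 4·25=100. Service 514; fixed 354; total 868.
Proposal Y: {Farrow, Holm, Brent, York}: M1→Holm 3·8=24, M2→Holm 3·16=48, M3→Brent 8·11=88, M4→Farrow 2·12=24, M5→Farrow 3·22=66, M6→Holm 7·20=140, M7→Holm 4·25=100. Service 490; fixed 507; total 997.
Difference: |868 − 997| = 129.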